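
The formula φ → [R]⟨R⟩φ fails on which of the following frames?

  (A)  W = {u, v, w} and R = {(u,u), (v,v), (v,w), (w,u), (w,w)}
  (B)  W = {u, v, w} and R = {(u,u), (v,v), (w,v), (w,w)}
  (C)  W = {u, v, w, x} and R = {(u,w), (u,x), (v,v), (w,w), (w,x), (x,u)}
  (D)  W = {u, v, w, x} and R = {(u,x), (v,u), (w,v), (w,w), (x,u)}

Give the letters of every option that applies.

The schema φ → [R]⟨R⟩φ is axiom B; it is valid on a frame iff R is symmetric.
(A) R is not symmetric (v R w but not w R v), so the schema fails here.
(B) R is not symmetric (w R v but not v R w), so the schema fails here.
(C) R is not symmetric (u R w but not w R u), so the schema fails here.
(D) R is not symmetric (v R u but not u R v), so the schema fails here.

A, B, C, D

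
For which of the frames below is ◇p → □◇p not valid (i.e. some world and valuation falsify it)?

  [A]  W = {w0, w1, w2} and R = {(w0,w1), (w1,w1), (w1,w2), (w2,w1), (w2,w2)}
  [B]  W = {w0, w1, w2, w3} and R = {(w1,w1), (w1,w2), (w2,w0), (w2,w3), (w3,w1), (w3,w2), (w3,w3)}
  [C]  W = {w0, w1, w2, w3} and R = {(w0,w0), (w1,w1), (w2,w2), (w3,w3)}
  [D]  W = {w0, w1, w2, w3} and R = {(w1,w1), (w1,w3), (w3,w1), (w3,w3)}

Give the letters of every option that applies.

The schema ◇p → □◇p is axiom 5; it is valid on a frame iff R is euclidean.
(A) R is euclidean (any two R-successors of the same world are R-related), so the schema is valid here.
(B) R is not euclidean (w1 R w2 and w1 R w1 but not w2 R w1), so the schema fails here.
(C) R is euclidean (any two R-successors of the same world are R-related), so the schema is valid here.
(D) R is euclidean (any two R-successors of the same world are R-related), so the schema is valid here.

B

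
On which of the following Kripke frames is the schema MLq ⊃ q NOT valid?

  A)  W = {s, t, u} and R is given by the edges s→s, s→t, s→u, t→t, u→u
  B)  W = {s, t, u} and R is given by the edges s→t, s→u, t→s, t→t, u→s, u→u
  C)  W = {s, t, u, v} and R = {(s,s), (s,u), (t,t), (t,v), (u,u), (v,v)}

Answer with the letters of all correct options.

The schema MLq ⊃ q is the dual of axiom B; it is valid on a frame iff R is symmetric.
(A) R is not symmetric (s R t but not t R s), so the schema fails here.
(B) R is symmetric (every R-edge is matched by its reverse), so the schema is valid here.
(C) R is not symmetric (s R u but not u R s), so the schema fails here.

A, C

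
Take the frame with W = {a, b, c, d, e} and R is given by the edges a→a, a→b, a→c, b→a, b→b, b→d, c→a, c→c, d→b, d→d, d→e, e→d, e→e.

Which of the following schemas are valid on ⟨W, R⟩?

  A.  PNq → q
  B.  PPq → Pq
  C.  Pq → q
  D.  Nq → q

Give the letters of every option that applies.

A, D

R is reflexive: each world relates to itself.
R is symmetric: every R-edge is matched by its reverse.
R is not transitive: a R b and b R d but not a R d.
R is not a subset of the identity: a R b with a ≠ b.
(A) PNq → q is the dual of axiom B, which corresponds to symmetry. R is symmetric — valid.
(B) PPq → Pq (the dual of axiom 4) characterises the transitive frames. R is not transitive — not valid.
(C) Pq → q is valid only on frames where every R-edge is a self-loop. Here R ⊄ identity — not valid.
(D) Nq → q is axiom T; it is valid on a frame exactly when R is reflexive. R is reflexive, so valid.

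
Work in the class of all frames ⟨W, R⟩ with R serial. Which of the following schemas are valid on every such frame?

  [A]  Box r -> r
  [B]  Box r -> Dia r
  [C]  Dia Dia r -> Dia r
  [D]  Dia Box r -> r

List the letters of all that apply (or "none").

(A) Box r -> r is axiom T; it is valid on a frame exactly when R is reflexive. Such an R need not be reflexive, so not valid.
(B) Box r -> Dia r (axiom D) characterises the serial frames. Every such R is serial — valid.
(C) Dia Dia r -> Dia r is the dual of axiom 4, which corresponds to transitivity. Such an R need not be transitive — not valid.
(D) Dia Box r -> r is the dual of axiom B, which corresponds to symmetry. Such an R need not be symmetric — not valid.

B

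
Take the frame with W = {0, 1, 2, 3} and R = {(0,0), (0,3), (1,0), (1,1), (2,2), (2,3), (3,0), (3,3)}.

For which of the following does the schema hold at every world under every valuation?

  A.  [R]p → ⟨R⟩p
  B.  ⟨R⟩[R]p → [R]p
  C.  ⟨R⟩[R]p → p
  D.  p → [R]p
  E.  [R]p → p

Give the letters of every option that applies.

A, E

R is reflexive: each world relates to itself.
R is not symmetric: 1 R 0 but not 0 R 1.
R is not euclidean: 1 R 0 and 1 R 1 but not 0 R 1.
R is serial: every world has an R-successor.
R is not a subset of the identity: 0 R 3 with 0 ≠ 3.
(A) axiom D: valid iff R is serial. R is serial — valid.
(B) ⟨R⟩[R]p → [R]p is the dual of axiom 5, which corresponds to the euclidean property. R is not euclidean — not valid.
(C) ⟨R⟩[R]p → p (the dual of axiom B) characterises the symmetric frames. R is not symmetric — not valid.
(D) p → [R]p (equivalent to ◇p→p) corresponds to R being a subset of the identity. Here R ⊄ identity, so not valid.
(E) [R]p → p is axiom T, which corresponds to reflexivity. R is reflexive — valid.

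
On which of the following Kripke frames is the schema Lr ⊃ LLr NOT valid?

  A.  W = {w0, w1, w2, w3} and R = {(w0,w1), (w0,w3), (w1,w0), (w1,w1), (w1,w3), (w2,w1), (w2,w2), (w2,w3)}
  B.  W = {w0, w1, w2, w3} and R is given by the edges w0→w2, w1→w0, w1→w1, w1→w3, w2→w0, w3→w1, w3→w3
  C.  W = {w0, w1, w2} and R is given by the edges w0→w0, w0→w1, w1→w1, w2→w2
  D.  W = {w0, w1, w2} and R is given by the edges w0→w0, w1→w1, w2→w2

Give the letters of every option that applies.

A, B

The schema Lr ⊃ LLr is axiom 4; it is valid on a frame iff R is transitive.
(A) R is not transitive (w0 R w1 and w1 R w0 but not w0 R w0), so the schema fails here.
(B) R is not transitive (w0 R w2 and w2 R w0 but not w0 R w0), so the schema fails here.
(C) R is transitive (R is closed under composition), so the schema is valid here.
(D) R is transitive (R is closed under composition), so the schema is valid here.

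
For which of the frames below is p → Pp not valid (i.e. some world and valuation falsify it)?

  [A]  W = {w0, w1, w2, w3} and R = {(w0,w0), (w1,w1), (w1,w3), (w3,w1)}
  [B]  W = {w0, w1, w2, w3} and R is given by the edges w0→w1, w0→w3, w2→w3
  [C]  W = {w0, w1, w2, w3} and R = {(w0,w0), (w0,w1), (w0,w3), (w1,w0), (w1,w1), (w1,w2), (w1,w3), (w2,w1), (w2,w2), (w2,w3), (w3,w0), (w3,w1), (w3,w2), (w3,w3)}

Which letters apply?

The schema p → Pp is the dual of axiom T; it is valid on a frame iff R is reflexive.
(A) R is not reflexive (not w2 R w2), so the schema fails here.
(B) R is not reflexive (not w0 R w0), so the schema fails here.
(C) R is reflexive (each world relates to itself), so the schema is valid here.

A, B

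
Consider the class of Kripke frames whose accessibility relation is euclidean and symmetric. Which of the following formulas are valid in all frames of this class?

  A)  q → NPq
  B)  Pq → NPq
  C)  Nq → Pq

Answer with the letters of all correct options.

A, B

A symmetric euclidean relation is transitive (uRv and vRw give vRu by symmetry, then uRw by the euclidean condition, applied at v).
(A) q → NPq is axiom B, which corresponds to symmetry. Every such R is symmetric — valid.
(B) Pq → NPq is axiom 5, which corresponds to the euclidean property. Every such R is euclidean — valid.
(C) axiom D: valid iff R is serial. Such an R need not be serial — not valid.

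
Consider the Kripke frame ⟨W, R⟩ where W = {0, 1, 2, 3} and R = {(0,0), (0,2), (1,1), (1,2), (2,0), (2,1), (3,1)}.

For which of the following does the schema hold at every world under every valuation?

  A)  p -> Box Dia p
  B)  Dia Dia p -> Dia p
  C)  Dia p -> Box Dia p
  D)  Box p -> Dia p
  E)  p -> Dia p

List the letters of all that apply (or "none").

R is not reflexive: not 2 R 2.
R is not symmetric: 3 R 1 but not 1 R 3.
R is not transitive: 0 R 2 and 2 R 1 but not 0 R 1.
R is not euclidean: 2 R 0 and 2 R 1 but not 0 R 1.
R is serial: every world has an R-successor.
(A) axiom B: valid iff R is symmetric. R is not symmetric — not valid.
(B) Dia Dia p -> Dia p is the dual of axiom 4; it is valid on a frame exactly when R is transitive. R is not transitive, so not valid.
(C) Dia p -> Box Dia p is axiom 5, which corresponds to the euclidean property. R is not euclidean — not valid.
(D) Box p -> Dia p is axiom D, which corresponds to seriality. R is serial — valid.
(E) p -> Dia p is the dual of axiom T, which corresponds to reflexivity. R is not reflexive — not valid.

D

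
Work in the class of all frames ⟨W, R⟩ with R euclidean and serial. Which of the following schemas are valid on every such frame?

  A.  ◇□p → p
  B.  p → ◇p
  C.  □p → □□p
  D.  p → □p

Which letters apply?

(A) the dual of axiom B: valid iff R is symmetric. Such an R need not be symmetric — not valid.
(B) p → ◇p is the dual of axiom T; it is valid on a frame exactly when R is reflexive. Such an R need not be reflexive, so not valid.
(C) axiom 4: valid iff R is transitive. Such an R need not be transitive — not valid.
(D) p → □p (equivalent to ◇p→p) corresponds to R being a subset of the identity. Such an R need not be a subset of the identity, so not valid.

none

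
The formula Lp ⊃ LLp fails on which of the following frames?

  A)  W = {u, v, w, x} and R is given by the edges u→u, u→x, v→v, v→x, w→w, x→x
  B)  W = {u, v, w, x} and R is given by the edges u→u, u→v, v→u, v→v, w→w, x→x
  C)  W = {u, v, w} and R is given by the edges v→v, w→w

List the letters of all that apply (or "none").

The schema Lp ⊃ LLp is axiom 4; it is valid on a frame iff R is transitive.
(A) R is transitive (R is closed under composition), so the schema is valid here.
(B) R is transitive (R is closed under composition), so the schema is valid here.
(C) R is transitive (R is closed under composition), so the schema is valid here.

none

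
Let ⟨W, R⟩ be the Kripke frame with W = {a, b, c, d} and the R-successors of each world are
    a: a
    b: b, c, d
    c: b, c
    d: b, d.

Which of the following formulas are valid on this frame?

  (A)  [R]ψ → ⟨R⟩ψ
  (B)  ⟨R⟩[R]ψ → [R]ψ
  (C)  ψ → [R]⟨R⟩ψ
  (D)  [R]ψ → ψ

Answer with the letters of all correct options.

A, C, D

R is reflexive: each world relates to itself.
R is symmetric: every R-edge is matched by its reverse.
R is not euclidean: b R c and b R d but not c R d.
R is serial: every world has an R-successor.
(A) [R]ψ → ⟨R⟩ψ is axiom D, which corresponds to seriality. R is serial — valid.
(B) the dual of axiom 5: valid iff R is euclidean. R is not euclidean — not valid.
(C) ψ → [R]⟨R⟩ψ is axiom B, which corresponds to symmetry. R is symmetric — valid.
(D) [R]ψ → ψ is axiom T, which corresponds to reflexivity. R is reflexive — valid.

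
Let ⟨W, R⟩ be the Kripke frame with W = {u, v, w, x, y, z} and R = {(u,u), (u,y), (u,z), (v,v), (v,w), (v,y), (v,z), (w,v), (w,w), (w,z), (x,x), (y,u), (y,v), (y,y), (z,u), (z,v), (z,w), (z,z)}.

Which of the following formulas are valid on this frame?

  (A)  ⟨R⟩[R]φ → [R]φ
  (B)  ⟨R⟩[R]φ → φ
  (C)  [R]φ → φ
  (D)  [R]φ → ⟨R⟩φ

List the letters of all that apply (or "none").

R is reflexive: each world relates to itself.
R is symmetric: every R-edge is matched by its reverse.
R is not euclidean: u R y and u R z but not y R z.
R is serial: every world has an R-successor.
(A) ⟨R⟩[R]φ → [R]φ (the dual of axiom 5) characterises the euclidean frames. R is not euclidean — not valid.
(B) ⟨R⟩[R]φ → φ (the dual of axiom B) characterises the symmetric frames. R is symmetric — valid.
(C) [R]φ → φ is axiom T; it is valid on a frame exactly when R is reflexive. R is reflexive, so valid.
(D) axiom D: valid iff R is serial. R is serial — valid.

B, C, D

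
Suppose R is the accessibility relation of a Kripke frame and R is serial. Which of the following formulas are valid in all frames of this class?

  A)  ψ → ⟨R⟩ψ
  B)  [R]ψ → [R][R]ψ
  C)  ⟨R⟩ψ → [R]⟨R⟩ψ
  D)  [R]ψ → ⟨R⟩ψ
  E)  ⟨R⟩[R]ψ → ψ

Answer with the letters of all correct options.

(A) ψ → ⟨R⟩ψ is the dual of axiom T, which corresponds to reflexivity. Such an R need not be reflexive — not valid.
(B) [R]ψ → [R][R]ψ is axiom 4; it is valid on a frame exactly when R is transitive. Such an R need not be transitive, so not valid.
(C) ⟨R⟩ψ → [R]⟨R⟩ψ (axiom 5) characterises the euclidean frames. Such an R need not be euclidean — not valid.
(D) axiom D: valid iff R is serial. Every such R is serial — valid.
(E) the dual of axiom B: valid iff R is symmetric. Such an R need not be symmetric — not valid.

D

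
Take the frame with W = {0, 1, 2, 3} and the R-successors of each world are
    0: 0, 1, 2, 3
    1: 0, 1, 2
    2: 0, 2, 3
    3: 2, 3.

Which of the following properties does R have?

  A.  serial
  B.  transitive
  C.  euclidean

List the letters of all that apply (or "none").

(A) serial: every world has an R-successor.
(B) not transitive: 1 R 0 and 0 R 3 but not 1 R 3.
(C) not euclidean: 0 R 1 and 0 R 3 but not 1 R 3.

A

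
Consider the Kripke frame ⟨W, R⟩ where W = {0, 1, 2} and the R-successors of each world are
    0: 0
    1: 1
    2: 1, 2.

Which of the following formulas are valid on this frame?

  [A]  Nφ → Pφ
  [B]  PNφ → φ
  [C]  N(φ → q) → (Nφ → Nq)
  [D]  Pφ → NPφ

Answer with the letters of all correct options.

A, C

R is not symmetric: 2 R 1 but not 1 R 2.
R is not euclidean: 2 R 1 and 2 R 2 but not 1 R 2.
R is serial: every world has an R-successor.
(A) Nφ → Pφ is axiom D; it is valid on a frame exactly when R is serial. R is serial, so valid.
(B) PNφ → φ (the dual of axiom B) characterises the symmetric frames. R is not symmetric — not valid.
(C) N(φ → q) → (Nφ → Nq) is the K axiom; it holds on all frames — valid.
(D) Pφ → NPφ (axiom 5) characterises the euclidean frames. R is not euclidean — not valid.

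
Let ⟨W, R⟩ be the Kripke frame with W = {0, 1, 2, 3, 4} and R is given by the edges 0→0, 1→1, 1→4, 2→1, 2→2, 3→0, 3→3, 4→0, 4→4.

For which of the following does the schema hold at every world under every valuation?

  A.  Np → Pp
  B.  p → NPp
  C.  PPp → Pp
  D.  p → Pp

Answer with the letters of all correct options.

A, D

R is reflexive: each world relates to itself.
R is not symmetric: 1 R 4 but not 4 R 1.
R is not transitive: 1 R 4 and 4 R 0 but not 1 R 0.
R is serial: every world has an R-successor.
(A) Np → Pp (axiom D) characterises the serial frames. R is serial — valid.
(B) p → NPp is axiom B, which corresponds to symmetry. R is not symmetric — not valid.
(C) the dual of axiom 4: valid iff R is transitive. R is not transitive — not valid.
(D) p → Pp is the dual of axiom T, which corresponds to reflexivity. R is reflexive — valid.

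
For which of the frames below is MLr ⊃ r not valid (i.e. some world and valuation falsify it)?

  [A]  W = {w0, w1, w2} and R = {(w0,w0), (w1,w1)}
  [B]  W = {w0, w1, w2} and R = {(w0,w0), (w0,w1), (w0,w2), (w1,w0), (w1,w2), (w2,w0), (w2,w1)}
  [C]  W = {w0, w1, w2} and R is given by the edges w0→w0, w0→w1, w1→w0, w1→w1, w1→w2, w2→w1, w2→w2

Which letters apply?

none

The schema MLr ⊃ r is the dual of axiom B; it is valid on a frame iff R is symmetric.
(A) R is symmetric (every R-edge is matched by its reverse), so the schema is valid here.
(B) R is symmetric (every R-edge is matched by its reverse), so the schema is valid here.
(C) R is symmetric (every R-edge is matched by its reverse), so the schema is valid here.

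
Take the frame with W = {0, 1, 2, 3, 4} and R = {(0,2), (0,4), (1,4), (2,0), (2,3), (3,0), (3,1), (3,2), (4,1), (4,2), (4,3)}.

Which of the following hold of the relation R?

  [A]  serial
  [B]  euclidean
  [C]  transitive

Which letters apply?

A

(A) serial: every world has an R-successor.
(B) not euclidean: 0 R 2 and 0 R 4 but not 2 R 4.
(C) not transitive: 0 R 2 and 2 R 0 but not 0 R 0.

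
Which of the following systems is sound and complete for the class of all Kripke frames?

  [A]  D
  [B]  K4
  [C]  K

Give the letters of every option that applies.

C

(A) D is determined by the class of serial frames.
(B) K4 is determined by the class of transitive frames.
(C) K is determined by exactly this class.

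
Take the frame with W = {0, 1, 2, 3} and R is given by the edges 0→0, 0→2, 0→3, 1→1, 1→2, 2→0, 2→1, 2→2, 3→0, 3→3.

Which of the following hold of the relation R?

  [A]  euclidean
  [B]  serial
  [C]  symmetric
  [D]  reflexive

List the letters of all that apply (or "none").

(A) not euclidean: 0 R 2 and 0 R 3 but not 2 R 3.
(B) serial: every world has an R-successor.
(C) symmetric: every R-edge is matched by its reverse.
(D) reflexive: each world relates to itself.

B, C, D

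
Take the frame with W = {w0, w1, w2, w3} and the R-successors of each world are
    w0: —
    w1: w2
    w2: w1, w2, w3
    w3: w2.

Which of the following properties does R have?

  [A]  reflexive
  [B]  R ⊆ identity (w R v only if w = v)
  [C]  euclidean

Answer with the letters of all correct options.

(A) not reflexive: not w0 R w0.
(B) not ⊆ identity: w1 R w2 with w1 ≠ w2.
(C) not euclidean: w2 R w1 and w2 R w3 but not w1 R w3.

none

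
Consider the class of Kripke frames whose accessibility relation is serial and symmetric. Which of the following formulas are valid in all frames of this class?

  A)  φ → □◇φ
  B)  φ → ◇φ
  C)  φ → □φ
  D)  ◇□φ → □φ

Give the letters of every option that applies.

A

(A) φ → □◇φ (axiom B) characterises the symmetric frames. Every such R is symmetric — valid.
(B) the dual of axiom T: valid iff R is reflexive. Such an R need not be reflexive — not valid.
(C) φ → □φ is equivalent to ◇p→p; it holds exactly when R ⊆ identity. Such an R need not be a subset of the identity — not valid.
(D) ◇□φ → □φ (the dual of axiom 5) characterises the euclidean frames. Such an R need not be euclidean — not valid.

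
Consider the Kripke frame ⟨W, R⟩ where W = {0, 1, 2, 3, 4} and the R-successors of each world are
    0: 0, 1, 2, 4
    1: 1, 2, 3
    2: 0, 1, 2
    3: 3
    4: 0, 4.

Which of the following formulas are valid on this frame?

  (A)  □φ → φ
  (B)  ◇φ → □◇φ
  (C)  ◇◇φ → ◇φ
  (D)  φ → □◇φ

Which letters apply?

R is reflexive: each world relates to itself.
R is not symmetric: 0 R 1 but not 1 R 0.
R is not transitive: 0 R 1 and 1 R 3 but not 0 R 3.
R is not euclidean: 0 R 1 and 0 R 0 but not 1 R 0.
(A) axiom T: valid iff R is reflexive. R is reflexive — valid.
(B) ◇φ → □◇φ is axiom 5, which corresponds to the euclidean property. R is not euclidean — not valid.
(C) the dual of axiom 4: valid iff R is transitive. R is not transitive — not valid.
(D) φ → □◇φ is axiom B, which corresponds to symmetry. R is not symmetric — not valid.

A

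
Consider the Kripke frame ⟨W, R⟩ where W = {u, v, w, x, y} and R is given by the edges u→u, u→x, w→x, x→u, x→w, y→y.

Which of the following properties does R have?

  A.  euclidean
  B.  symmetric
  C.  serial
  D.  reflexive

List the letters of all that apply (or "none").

B

(A) not euclidean: x R u and x R w but not u R w.
(B) symmetric: every R-edge is matched by its reverse.
(C) not serial: v has no R-successor.
(D) not reflexive: not v R v.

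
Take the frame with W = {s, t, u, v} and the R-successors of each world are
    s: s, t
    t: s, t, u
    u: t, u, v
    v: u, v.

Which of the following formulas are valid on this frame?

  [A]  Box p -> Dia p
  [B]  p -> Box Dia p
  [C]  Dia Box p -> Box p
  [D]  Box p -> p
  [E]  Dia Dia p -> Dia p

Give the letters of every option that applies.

A, B, D

R is reflexive: each world relates to itself.
R is symmetric: every R-edge is matched by its reverse.
R is not transitive: s R t and t R u but not s R u.
R is not euclidean: t R s and t R u but not s R u.
R is serial: every world has an R-successor.
(A) Box p -> Dia p is axiom D, which corresponds to seriality. R is serial — valid.
(B) axiom B: valid iff R is symmetric. R is symmetric — valid.
(C) Dia Box p -> Box p is the dual of axiom 5; it is valid on a frame exactly when R is euclidean. R is not euclidean, so not valid.
(D) Box p -> p (axiom T) characterises the reflexive frames. R is reflexive — valid.
(E) the dual of axiom 4: valid iff R is transitive. R is not transitive — not valid.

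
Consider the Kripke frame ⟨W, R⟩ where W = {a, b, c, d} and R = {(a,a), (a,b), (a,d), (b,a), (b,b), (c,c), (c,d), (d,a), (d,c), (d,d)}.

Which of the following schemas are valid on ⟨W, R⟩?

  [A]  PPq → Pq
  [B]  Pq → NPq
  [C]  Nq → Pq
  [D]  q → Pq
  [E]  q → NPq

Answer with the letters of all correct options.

R is reflexive: each world relates to itself.
R is symmetric: every R-edge is matched by its reverse.
R is not transitive: a R d and d R c but not a R c.
R is not euclidean: a R b and a R d but not b R d.
R is serial: every world has an R-successor.
(A) PPq → Pq is the dual of axiom 4, which corresponds to transitivity. R is not transitive — not valid.
(B) axiom 5: valid iff R is euclidean. R is not euclidean — not valid.
(C) Nq → Pq is axiom D, which corresponds to seriality. R is serial — valid.
(D) q → Pq is the dual of axiom T; it is valid on a frame exactly when R is reflexive. R is reflexive, so valid.
(E) q → NPq is axiom B, which corresponds to symmetry. R is symmetric — valid.

C, D, E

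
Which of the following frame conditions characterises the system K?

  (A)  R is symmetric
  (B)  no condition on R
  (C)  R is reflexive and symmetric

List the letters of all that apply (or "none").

B

(A) this class determines KB, not K.
(B) K is sound and complete for exactly this class.
(C) this class determines B (= KTB), not K.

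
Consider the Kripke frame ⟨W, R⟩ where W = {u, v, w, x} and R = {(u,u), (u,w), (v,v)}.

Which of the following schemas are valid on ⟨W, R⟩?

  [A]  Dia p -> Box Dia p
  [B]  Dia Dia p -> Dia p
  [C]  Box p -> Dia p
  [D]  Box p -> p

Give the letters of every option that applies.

R is not reflexive: not w R w.
R is transitive: R is closed under composition.
R is not euclidean: u R w and u R u but not w R u.
R is not serial: w has no R-successor.
(A) Dia p -> Box Dia p is axiom 5; it is valid on a frame exactly when R is euclidean. R is not euclidean, so not valid.
(B) the dual of axiom 4: valid iff R is transitive. R is transitive — valid.
(C) Box p -> Dia p is axiom D; it is valid on a frame exactly when R is serial. R is not serial, so not valid.
(D) axiom T: valid iff R is reflexive. R is not reflexive — not valid.

B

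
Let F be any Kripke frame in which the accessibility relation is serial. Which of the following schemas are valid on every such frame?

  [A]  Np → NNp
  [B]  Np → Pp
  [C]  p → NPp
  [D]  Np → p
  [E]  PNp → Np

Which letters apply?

B

(A) Np → NNp is axiom 4, which corresponds to transitivity. Such an R need not be transitive — not valid.
(B) axiom D: valid iff R is serial. Every such R is serial — valid.
(C) p → NPp (axiom B) characterises the symmetric frames. Such an R need not be symmetric — not valid.
(D) Np → p is axiom T, which corresponds to reflexivity. Such an R need not be reflexive — not valid.
(E) PNp → Np is the dual of axiom 5; it is valid on a frame exactly when R is euclidean. Such an R need not be euclidean, so not valid.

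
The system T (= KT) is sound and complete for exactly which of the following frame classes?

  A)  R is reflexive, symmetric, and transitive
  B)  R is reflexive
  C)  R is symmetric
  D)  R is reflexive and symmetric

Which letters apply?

(A) this class determines S5, not T (= KT).
(B) T (= KT) is sound and complete for exactly this class.
(C) this class determines KB, not T (= KT).
(D) this class determines B (= KTB), not T (= KT).

B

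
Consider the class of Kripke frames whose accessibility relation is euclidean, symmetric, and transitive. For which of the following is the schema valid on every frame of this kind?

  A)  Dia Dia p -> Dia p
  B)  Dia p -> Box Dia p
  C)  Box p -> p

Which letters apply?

A, B

(A) Dia Dia p -> Dia p (the dual of axiom 4) characterises the transitive frames. Every such R is transitive — valid.
(B) Dia p -> Box Dia p is axiom 5; it is valid on a frame exactly when R is euclidean. Every such R is euclidean, so valid.
(C) axiom T: valid iff R is reflexive. Such an R need not be reflexive — not valid.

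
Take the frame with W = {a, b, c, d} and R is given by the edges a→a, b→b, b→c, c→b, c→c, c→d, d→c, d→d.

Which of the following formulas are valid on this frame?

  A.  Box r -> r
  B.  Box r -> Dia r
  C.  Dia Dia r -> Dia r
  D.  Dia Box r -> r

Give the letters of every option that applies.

R is reflexive: each world relates to itself.
R is symmetric: every R-edge is matched by its reverse.
R is not transitive: b R c and c R d but not b R d.
R is serial: every world has an R-successor.
(A) Box r -> r (axiom T) characterises the reflexive frames. R is reflexive — valid.
(B) Box r -> Dia r (axiom D) characterises the serial frames. R is serial — valid.
(C) Dia Dia r -> Dia r is the dual of axiom 4; it is valid on a frame exactly when R is transitive. R is not transitive, so not valid.
(D) Dia Box r -> r is the dual of axiom B, which corresponds to symmetry. R is symmetric — valid.

A, B, D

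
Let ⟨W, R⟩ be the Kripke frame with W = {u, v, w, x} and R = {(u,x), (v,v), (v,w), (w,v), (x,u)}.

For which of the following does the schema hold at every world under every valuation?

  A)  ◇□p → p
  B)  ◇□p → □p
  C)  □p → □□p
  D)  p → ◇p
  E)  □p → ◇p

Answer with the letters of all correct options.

A, E

R is not reflexive: not u R u.
R is symmetric: every R-edge is matched by its reverse.
R is not transitive: u R x and x R u but not u R u.
R is not euclidean: u R x and u R x but not x R x.
R is serial: every world has an R-successor.
(A) ◇□p → p (the dual of axiom B) characterises the symmetric frames. R is symmetric — valid.
(B) the dual of axiom 5: valid iff R is euclidean. R is not euclidean — not valid.
(C) □p → □□p is axiom 4; it is valid on a frame exactly when R is transitive. R is not transitive, so not valid.
(D) p → ◇p is the dual of axiom T, which corresponds to reflexivity. R is not reflexive — not valid.
(E) □p → ◇p is axiom D, which corresponds to seriality. R is serial — valid.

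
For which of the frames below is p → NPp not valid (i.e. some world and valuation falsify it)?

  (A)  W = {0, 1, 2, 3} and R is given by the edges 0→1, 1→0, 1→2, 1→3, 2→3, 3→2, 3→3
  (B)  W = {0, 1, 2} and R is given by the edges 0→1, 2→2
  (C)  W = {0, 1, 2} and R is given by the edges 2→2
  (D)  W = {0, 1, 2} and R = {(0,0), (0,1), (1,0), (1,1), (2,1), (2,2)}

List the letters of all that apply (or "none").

The schema p → NPp is axiom B; it is valid on a frame iff R is symmetric.
(A) R is not symmetric (1 R 2 but not 2 R 1), so the schema fails here.
(B) R is not symmetric (0 R 1 but not 1 R 0), so the schema fails here.
(C) R is symmetric (every R-edge is matched by its reverse), so the schema is valid here.
(D) R is not symmetric (2 R 1 but not 1 R 2), so the schema fails here.

A, B, D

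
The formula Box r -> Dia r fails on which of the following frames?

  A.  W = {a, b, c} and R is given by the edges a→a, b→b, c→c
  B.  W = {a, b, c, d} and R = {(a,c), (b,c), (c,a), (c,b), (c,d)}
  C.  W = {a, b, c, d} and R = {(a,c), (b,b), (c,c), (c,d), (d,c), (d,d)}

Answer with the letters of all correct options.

The schema Box r -> Dia r is axiom D; it is valid on a frame iff R is serial.
(A) R is serial (every world has an R-successor), so the schema is valid here.
(B) R is not serial (d has no R-successor), so the schema fails here.
(C) R is serial (every world has an R-successor), so the schema is valid here.

B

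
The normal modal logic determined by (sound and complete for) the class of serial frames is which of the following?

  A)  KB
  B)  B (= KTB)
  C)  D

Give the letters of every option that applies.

C

(A) KB is determined by the class of symmetric frames.
(B) B (= KTB) is determined by the class of reflexive and symmetric frames.
(C) D is determined by exactly this class.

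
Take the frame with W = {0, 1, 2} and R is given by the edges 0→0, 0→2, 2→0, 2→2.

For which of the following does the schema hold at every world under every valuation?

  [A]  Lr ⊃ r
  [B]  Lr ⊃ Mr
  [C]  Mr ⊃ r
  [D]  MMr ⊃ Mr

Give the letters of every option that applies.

D

R is not reflexive: not 1 R 1.
R is transitive: R is closed under composition.
R is not serial: 1 has no R-successor.
R is not a subset of the identity: 0 R 2 with 0 ≠ 2.
(A) Lr ⊃ r (axiom T) characterises the reflexive frames. R is not reflexive — not valid.
(B) Lr ⊃ Mr (axiom D) characterises the serial frames. R is not serial — not valid.
(C) Mr ⊃ r (the converse of T) corresponds to R being a subset of the identity. Here R ⊄ identity, so not valid.
(D) MMr ⊃ Mr is the dual of axiom 4; it is valid on a frame exactly when R is transitive. R is transitive, so valid.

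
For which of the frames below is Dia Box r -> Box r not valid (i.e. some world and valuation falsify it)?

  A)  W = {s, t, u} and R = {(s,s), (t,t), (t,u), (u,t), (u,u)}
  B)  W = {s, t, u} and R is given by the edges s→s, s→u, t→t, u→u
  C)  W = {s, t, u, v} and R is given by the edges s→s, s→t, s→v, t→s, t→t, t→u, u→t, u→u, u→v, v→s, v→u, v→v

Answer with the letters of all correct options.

The schema Dia Box r -> Box r is the dual of axiom 5; it is valid on a frame iff R is euclidean.
(A) R is euclidean (any two R-successors of the same world are R-related), so the schema is valid here.
(B) R is not euclidean (s R u and s R s but not u R s), so the schema fails here.
(C) R is not euclidean (s R t and s R v but not t R v), so the schema fails here.

B, C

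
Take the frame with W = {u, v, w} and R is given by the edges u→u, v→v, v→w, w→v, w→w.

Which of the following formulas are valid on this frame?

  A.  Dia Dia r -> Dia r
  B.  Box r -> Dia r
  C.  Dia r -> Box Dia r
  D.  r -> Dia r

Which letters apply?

A, B, C, D

R is reflexive: each world relates to itself.
R is transitive: R is closed under composition.
R is euclidean: any two R-successors of the same world are R-related.
R is serial: every world has an R-successor.
(A) Dia Dia r -> Dia r (the dual of axiom 4) characterises the transitive frames. R is transitive — valid.
(B) axiom D: valid iff R is serial. R is serial — valid.
(C) axiom 5: valid iff R is euclidean. R is euclidean — valid.
(D) the dual of axiom T: valid iff R is reflexive. R is reflexive — valid.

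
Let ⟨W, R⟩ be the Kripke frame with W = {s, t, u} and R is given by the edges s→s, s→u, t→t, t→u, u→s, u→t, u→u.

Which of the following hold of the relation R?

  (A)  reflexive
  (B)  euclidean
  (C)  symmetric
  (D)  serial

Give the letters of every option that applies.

(A) reflexive: each world relates to itself.
(B) not euclidean: u R s and u R t but not s R t.
(C) symmetric: every R-edge is matched by its reverse.
(D) serial: every world has an R-successor.

A, C, D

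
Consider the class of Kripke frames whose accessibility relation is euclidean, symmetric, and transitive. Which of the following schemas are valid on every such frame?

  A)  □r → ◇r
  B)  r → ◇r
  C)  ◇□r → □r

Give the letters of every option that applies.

C

(A) □r → ◇r (axiom D) characterises the serial frames. Such an R need not be serial — not valid.
(B) r → ◇r is the dual of axiom T; it is valid on a frame exactly when R is reflexive. Such an R need not be reflexive, so not valid.
(C) ◇□r → □r is the dual of axiom 5, which corresponds to the euclidean property. Every such R is euclidean — valid.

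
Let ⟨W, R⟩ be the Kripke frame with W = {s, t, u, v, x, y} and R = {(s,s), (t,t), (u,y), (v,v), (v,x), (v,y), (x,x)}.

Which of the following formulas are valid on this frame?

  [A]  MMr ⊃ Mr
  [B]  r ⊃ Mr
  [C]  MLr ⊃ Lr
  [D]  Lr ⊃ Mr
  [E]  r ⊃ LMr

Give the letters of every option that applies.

R is not reflexive: not u R u.
R is not symmetric: u R y but not y R u.
R is transitive: R is closed under composition.
R is not euclidean: v R x and v R v but not x R v.
R is not serial: y has no R-successor.
(A) MMr ⊃ Mr (the dual of axiom 4) characterises the transitive frames. R is transitive — valid.
(B) the dual of axiom T: valid iff R is reflexive. R is not reflexive — not valid.
(C) MLr ⊃ Lr is the dual of axiom 5, which corresponds to the euclidean property. R is not euclidean — not valid.
(D) Lr ⊃ Mr is axiom D, which corresponds to seriality. R is not serial — not valid.
(E) axiom B: valid iff R is symmetric. R is not symmetric — not valid.

A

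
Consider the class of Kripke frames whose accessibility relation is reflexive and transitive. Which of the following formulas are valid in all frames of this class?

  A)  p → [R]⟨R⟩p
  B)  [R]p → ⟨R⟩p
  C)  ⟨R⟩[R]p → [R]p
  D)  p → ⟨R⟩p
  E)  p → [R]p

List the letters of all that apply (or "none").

Reflexive relations are serial.
(A) axiom B: valid iff R is symmetric. Such an R need not be symmetric — not valid.
(B) [R]p → ⟨R⟩p is axiom D; it is valid on a frame exactly when R is serial. Every such R is serial, so valid.
(C) ⟨R⟩[R]p → [R]p (the dual of axiom 5) characterises the euclidean frames. Such an R need not be euclidean — not valid.
(D) p → ⟨R⟩p is the dual of axiom T, which corresponds to reflexivity. Every such R is reflexive — valid.
(E) p → [R]p is equivalent to ◇p→p; it holds exactly when R ⊆ identity. Such an R need not be a subset of the identity — not valid.

B, D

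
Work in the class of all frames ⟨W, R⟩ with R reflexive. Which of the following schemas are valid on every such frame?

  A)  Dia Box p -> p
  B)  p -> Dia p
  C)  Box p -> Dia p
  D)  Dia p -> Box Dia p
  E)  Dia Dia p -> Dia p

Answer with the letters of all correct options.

B, C

A reflexive relation is serial.
(A) the dual of axiom B: valid iff R is symmetric. Such an R need not be symmetric — not valid.
(B) p -> Dia p is the dual of axiom T, which corresponds to reflexivity. Every such R is reflexive — valid.
(C) axiom D: valid iff R is serial. Every such R is serial — valid.
(D) Dia p -> Box Dia p (axiom 5) characterises the euclidean frames. Such an R need not be euclidean — not valid.
(E) Dia Dia p -> Dia p is the dual of axiom 4; it is valid on a frame exactly when R is transitive. Such an R need not be transitive, so not valid.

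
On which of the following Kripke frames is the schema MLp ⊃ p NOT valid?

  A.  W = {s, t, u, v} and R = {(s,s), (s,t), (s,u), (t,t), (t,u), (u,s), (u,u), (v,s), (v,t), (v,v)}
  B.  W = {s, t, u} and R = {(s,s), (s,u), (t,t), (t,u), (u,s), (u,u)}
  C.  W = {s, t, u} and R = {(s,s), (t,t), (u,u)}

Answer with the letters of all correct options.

The schema MLp ⊃ p is the dual of axiom B; it is valid on a frame iff R is symmetric.
(A) R is not symmetric (s R t but not t R s), so the schema fails here.
(B) R is not symmetric (t R u but not u R t), so the schema fails here.
(C) R is symmetric (every R-edge is matched by its reverse), so the schema is valid here.

A, B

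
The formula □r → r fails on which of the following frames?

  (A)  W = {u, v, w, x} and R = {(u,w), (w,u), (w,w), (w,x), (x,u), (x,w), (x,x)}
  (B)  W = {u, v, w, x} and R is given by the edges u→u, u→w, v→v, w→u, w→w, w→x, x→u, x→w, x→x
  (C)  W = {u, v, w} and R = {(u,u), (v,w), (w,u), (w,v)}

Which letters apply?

The schema □r → r is axiom T; it is valid on a frame iff R is reflexive.
(A) R is not reflexive (not u R u), so the schema fails here.
(B) R is reflexive (each world relates to itself), so the schema is valid here.
(C) R is not reflexive (not v R v), so the schema fails here.

A, C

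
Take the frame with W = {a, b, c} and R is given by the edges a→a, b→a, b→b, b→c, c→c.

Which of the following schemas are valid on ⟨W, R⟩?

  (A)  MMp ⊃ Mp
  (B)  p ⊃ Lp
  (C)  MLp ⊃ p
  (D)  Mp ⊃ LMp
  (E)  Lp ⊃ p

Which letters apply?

R is reflexive: each world relates to itself.
R is not symmetric: b R a but not a R b.
R is transitive: R is closed under composition.
R is not euclidean: b R a and b R b but not a R b.
R is not a subset of the identity: b R a with b ≠ a.
(A) MMp ⊃ Mp is the dual of axiom 4; it is valid on a frame exactly when R is transitive. R is transitive, so valid.
(B) p ⊃ Lp (equivalent to ◇p→p) corresponds to R being a subset of the identity. Here R ⊄ identity, so not valid.
(C) MLp ⊃ p is the dual of axiom B, which corresponds to symmetry. R is not symmetric — not valid.
(D) Mp ⊃ LMp (axiom 5) characterises the euclidean frames. R is not euclidean — not valid.
(E) Lp ⊃ p is axiom T; it is valid on a frame exactly when R is reflexive. R is reflexive, so valid.

A, E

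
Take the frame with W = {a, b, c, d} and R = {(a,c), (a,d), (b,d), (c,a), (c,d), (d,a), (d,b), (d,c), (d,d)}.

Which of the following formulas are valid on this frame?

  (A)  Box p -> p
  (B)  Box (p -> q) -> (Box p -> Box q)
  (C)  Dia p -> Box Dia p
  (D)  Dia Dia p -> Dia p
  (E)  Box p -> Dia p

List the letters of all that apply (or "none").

B, E

R is not reflexive: not a R a.
R is not transitive: a R c and c R a but not a R a.
R is not euclidean: d R a and d R b but not a R b.
R is serial: every world has an R-successor.
(A) Box p -> p is axiom T; it is valid on a frame exactly when R is reflexive. R is not reflexive, so not valid.
(B) Box (p -> q) -> (Box p -> Box q) is the K axiom; it holds on all frames — valid.
(C) Dia p -> Box Dia p is axiom 5, which corresponds to the euclidean property. R is not euclidean — not valid.
(D) Dia Dia p -> Dia p is the dual of axiom 4; it is valid on a frame exactly when R is transitive. R is not transitive, so not valid.
(E) Box p -> Dia p (axiom D) characterises the serial frames. R is serial — valid.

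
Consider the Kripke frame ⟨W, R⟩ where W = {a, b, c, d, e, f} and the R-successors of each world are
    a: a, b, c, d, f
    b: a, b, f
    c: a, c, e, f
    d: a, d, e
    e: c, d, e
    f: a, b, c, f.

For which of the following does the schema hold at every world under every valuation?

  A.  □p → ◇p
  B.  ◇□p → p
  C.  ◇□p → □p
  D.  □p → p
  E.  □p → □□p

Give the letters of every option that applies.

R is reflexive: each world relates to itself.
R is symmetric: every R-edge is matched by its reverse.
R is not transitive: a R c and c R e but not a R e.
R is not euclidean: a R b and a R c but not b R c.
R is serial: every world has an R-successor.
(A) axiom D: valid iff R is serial. R is serial — valid.
(B) the dual of axiom B: valid iff R is symmetric. R is symmetric — valid.
(C) ◇□p → □p (the dual of axiom 5) characterises the euclidean frames. R is not euclidean — not valid.
(D) axiom T: valid iff R is reflexive. R is reflexive — valid.
(E) axiom 4: valid iff R is transitive. R is not transitive — not valid.

A, B, D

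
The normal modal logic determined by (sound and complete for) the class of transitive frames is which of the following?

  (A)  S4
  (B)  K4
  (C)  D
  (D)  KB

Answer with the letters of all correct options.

(A) S4 is determined by the class of reflexive and transitive frames.
(B) K4 is determined by exactly this class.
(C) D is determined by the class of serial frames.
(D) KB is determined by the class of symmetric frames.

B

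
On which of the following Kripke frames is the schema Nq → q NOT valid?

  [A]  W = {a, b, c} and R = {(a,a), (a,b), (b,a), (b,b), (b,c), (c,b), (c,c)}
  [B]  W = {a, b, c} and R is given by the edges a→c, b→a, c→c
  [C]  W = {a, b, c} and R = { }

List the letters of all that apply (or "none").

The schema Nq → q is axiom T; it is valid on a frame iff R is reflexive.
(A) R is reflexive (each world relates to itself), so the schema is valid here.
(B) R is not reflexive (not a R a), so the schema fails here.
(C) R is not reflexive (not a R a), so the schema fails here.

B, C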